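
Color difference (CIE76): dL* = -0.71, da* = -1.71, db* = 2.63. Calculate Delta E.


Formula: Delta E = sqrt(dL*^2 + da*^2 + db*^2)
Step 1: dL*^2 = (-0.71)^2 = 0.5041
Step 2: da*^2 = (-1.71)^2 = 2.9241
Step 3: db*^2 = 2.63^2 = 6.9169
Step 4: Sum = 0.5041 + 2.9241 + 6.9169 = 10.3451
Step 5: Delta E = sqrt(10.3451) = 3.22

3.22 Delta E


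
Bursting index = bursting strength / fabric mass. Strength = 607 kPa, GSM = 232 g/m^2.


Formula: Bursting Index = Bursting Strength / Fabric GSM
BI = 607 kPa / 232 g/m^2
BI = 2.616 kPa/(g/m^2)

2.616 kPa/(g/m^2)


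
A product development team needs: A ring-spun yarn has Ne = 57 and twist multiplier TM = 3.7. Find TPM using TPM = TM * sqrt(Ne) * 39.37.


Formula: TPM = TM * sqrt(Ne) * 39.37
Step 1: sqrt(Ne) = sqrt(57) = 7.5498
Step 2: TM * sqrt(Ne) = 3.7 * 7.5498 = 27.9343
Step 3: TPM = 27.9343 * 39.37 = 1100 twists/m

1100 twists/m


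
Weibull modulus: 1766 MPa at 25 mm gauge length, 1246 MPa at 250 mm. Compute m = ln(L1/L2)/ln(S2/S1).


Formula: m = ln(L1/L2) / ln(S2/S1)
Step 1: ln(L1/L2) = ln(25/250) = -2.30259
Step 2: S2/S1 = 1246/1766 = 0.70555
Step 3: ln(S2/S1) = ln(0.70555) = -0.34878
Step 4: m = -2.30259 / -0.34878 = 6.60

6.60 (Weibull m)


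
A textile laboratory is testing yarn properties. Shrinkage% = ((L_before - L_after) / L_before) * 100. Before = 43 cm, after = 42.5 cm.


Formula: Shrinkage% = ((L_before - L_after) / L_before) * 100
Step 1: Shrinkage = 43 - 42.5 = 0.5 cm
Step 2: Shrinkage% = (0.5 / 43) * 100
Step 3: Shrinkage% = 0.011628 * 100 = 1.1628% ≈ 1.2%

1.2%


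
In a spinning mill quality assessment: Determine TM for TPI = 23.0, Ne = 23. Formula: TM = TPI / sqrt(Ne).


Formula: TM = TPI / sqrt(Ne)
Step 1: sqrt(Ne) = sqrt(23) = 4.7958
Step 2: TM = 23.0 / 4.7958 = 4.80

4.80 TM


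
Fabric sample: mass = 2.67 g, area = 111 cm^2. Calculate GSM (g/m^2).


Formula: GSM = mass_g / area_m2
Step 1: Convert area: 111 cm^2 = 111 / 10000 = 0.0111 m^2
Step 2: GSM = 2.67 g / 0.0111 m^2 = 240.5 g/m^2

240.5 g/m^2


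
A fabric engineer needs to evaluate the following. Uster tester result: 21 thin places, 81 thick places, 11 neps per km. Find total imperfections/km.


Formula: Total = thin places + thick places + neps
Total = 21 + 81 + 11
Total = 113 imperfections/km

113 imperfections/km


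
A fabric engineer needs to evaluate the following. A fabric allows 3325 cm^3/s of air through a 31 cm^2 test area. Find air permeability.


Formula: Air Permeability = Airflow / Test Area
AP = 3325 cm^3/s / 31 cm^2
AP = 107.3 cm^3/s/cm^2

107.3 cm^3/s/cm^2


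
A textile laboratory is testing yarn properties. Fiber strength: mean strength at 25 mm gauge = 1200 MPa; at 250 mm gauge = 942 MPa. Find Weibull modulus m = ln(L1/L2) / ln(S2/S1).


Formula: m = ln(L1/L2) / ln(S2/S1)
Step 1: ln(L1/L2) = ln(25/250) = -2.30259
Step 2: S2/S1 = 942/1200 = 0.785
Step 3: ln(S2/S1) = ln(0.785) = -0.24207
Step 4: m = -2.30259 / -0.24207 = 9.51

9.51 (Weibull m)


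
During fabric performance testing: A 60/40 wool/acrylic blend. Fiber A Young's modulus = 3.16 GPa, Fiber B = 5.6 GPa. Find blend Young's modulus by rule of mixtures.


Formula: Blend property = (fraction_A * property_A) + (fraction_B * property_B)
Step 1: Contribution A = 60/100 * 3.16 GPa = 1.896 GPa
Step 2: Contribution B = 40/100 * 5.6 GPa = 2.24 GPa
Step 3: Blend Young's modulus = 1.896 + 2.24 = 4.136 GPa

4.136 GPa


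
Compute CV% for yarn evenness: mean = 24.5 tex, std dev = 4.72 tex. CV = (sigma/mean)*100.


Formula: CV% = (standard deviation / mean) * 100
Step 1: Ratio = 4.72 / 24.5 = 0.192653
Step 2: CV% = 0.192653 * 100 = 19.2653% ≈ 19.3%

19.3%


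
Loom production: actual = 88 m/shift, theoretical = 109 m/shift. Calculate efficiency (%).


Formula: Efficiency% = (Actual output / Theoretical output) * 100
Efficiency% = (88 / 109) * 100
Efficiency% = 0.807339 * 100 = 80.7339% ≈ 80.7%

80.7%


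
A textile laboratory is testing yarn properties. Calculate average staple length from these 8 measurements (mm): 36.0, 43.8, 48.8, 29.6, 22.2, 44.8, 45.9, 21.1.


Formula: Mean = sum of lengths / count
Sum = 36.0 + 43.8 + 48.8 + 29.6 + 22.2 + 44.8 + 45.9 + 21.1
Sum = 292.2 mm
Mean = 292.2 / 8 = 36.53 mm

36.53 mm


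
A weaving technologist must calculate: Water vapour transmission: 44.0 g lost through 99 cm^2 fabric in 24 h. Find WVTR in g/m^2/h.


Formula: WVTR = mass_loss / (area * time)
Step 1: Convert area: 99 cm^2 = 0.0099 m^2
Step 2: WVTR = 44.0 g / (0.0099 m^2 * 24 h)
Step 3: WVTR = 44.0 / 0.2376 = 185.2 g/m^2/h

185.2 g/m^2/h


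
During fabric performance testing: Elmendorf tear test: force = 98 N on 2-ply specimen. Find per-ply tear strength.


Formula: Per-ply strength = Total force / Number of plies
Per-ply = 98 N / 2
Per-ply = 49 N

49 N


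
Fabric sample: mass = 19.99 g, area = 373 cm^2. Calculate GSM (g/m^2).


Formula: GSM = mass_g / area_m2
Step 1: Convert area: 373 cm^2 = 373 / 10000 = 0.0373 m^2
Step 2: GSM = 19.99 g / 0.0373 m^2 = 535.9 g/m^2

535.9 g/m^2


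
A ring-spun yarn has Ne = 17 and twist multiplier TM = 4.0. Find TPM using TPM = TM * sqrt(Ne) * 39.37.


Formula: TPM = TM * sqrt(Ne) * 39.37
Step 1: sqrt(Ne) = sqrt(17) = 4.1231
Step 2: TM * sqrt(Ne) = 4.0 * 4.1231 = 16.4924
Step 3: TPM = 16.4924 * 39.37 = 649 twists/m

649 twists/m


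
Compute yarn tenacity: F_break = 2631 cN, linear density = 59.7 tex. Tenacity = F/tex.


Formula: Tenacity = Breaking force / Linear density
Tenacity = 2631 cN / 59.7 tex
Tenacity = 44.07 cN/tex

44.07 cN/tex


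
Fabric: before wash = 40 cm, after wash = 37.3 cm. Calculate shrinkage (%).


Formula: Shrinkage% = ((L_before - L_after) / L_before) * 100
Step 1: Shrinkage = 40 - 37.3 = 2.7 cm
Step 2: Shrinkage% = (2.7 / 40) * 100
Step 3: Shrinkage% = 0.0675 * 100 = 6.75% ≈ 6.8%

6.8%


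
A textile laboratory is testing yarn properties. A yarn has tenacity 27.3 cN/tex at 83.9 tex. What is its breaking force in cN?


Formula: Breaking force = Tenacity * Linear density
F = 27.3 cN/tex * 83.9 tex
F = 2290.47 cN

2290.47 cN


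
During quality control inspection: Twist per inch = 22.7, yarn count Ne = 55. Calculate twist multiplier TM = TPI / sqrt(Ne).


Formula: TM = TPI / sqrt(Ne)
Step 1: sqrt(Ne) = sqrt(55) = 7.4162
Step 2: TM = 22.7 / 7.4162 = 3.06

3.06 TM


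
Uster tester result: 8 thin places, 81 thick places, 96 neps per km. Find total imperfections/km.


Formula: Total = thin places + thick places + neps
Total = 8 + 81 + 96
Total = 185 imperfections/km

185 imperfections/km


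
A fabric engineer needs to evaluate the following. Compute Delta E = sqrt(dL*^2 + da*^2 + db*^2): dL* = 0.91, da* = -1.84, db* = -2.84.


Formula: Delta E = sqrt(dL*^2 + da*^2 + db*^2)
Step 1: dL*^2 = 0.91^2 = 0.8281
Step 2: da*^2 = (-1.84)^2 = 3.3856
Step 3: db*^2 = (-2.84)^2 = 8.0656
Step 4: Sum = 0.8281 + 3.3856 + 8.0656 = 12.2793
Step 5: Delta E = sqrt(12.2793) = 3.5

3.5 Delta E


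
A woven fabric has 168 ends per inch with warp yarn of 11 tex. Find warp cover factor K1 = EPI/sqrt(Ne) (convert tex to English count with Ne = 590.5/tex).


Formula: K1 = EPI / sqrt(Ne), with Ne = 590.5 / tex_warp
Step 1: Ne = 590.5 / 11 = 53.682
Step 2: sqrt(Ne) = sqrt(53.682) = 7.3268
Step 3: K1 = 168 / 7.3268 = 22.9

22.9


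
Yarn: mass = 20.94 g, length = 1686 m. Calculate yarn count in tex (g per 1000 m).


Formula: Tex = (mass_g / length_m) * 1000
Substituting: Tex = (20.94 / 1686) * 1000
Intermediate: 20.94 / 1686 = 0.01241993 g/m
Tex = 0.01241993 * 1000 = 12.42 tex

12.42 tex


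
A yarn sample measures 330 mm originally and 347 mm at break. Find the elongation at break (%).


Formula: Elongation (%) = ((L_break - L0) / L0) * 100
Step 1: Extension = 347 - 330 = 17 mm
Step 2: Elongation = (17 / 330) * 100
Step 3: Elongation = 0.051515 * 100 = 5.1515% ≈ 5.2%

5.2%


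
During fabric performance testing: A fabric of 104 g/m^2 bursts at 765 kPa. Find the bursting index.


Formula: Bursting Index = Bursting Strength / Fabric GSM
BI = 765 kPa / 104 g/m^2
BI = 7.356 kPa/(g/m^2)

7.356 kPa/(g/m^2)


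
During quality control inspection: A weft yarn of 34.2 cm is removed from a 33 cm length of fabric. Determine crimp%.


Formula: Crimp% = ((L_yarn - L_fabric) / L_fabric) * 100
Step 1: Extension = 34.2 - 33 = 1.2 cm
Step 2: Crimp% = (1.2 / 33) * 100
Step 3: Crimp% = 0.036364 * 100 = 3.6364% ≈ 3.6%

3.6%


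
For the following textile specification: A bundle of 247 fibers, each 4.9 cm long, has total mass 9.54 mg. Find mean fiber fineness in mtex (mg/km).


Formula: fineness (mtex) = mass (mg) / total length (km) = (mass_mg / total_length_m) * 1000
Step 1: Convert fiber length: 4.9 cm = 0.049 m
Step 2: Total fiber length = 247 * 0.049 = 12.103 m
Step 3: Linear density = 9.54 mg / 12.103 m = 0.7882 mg/m
Step 4: fineness = 0.7882 * 1000 = 788.2 mtex

788.2 mtex


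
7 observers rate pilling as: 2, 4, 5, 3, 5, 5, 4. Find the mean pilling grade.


Formula: Mean = sum / count
Sum = 2 + 4 + 5 + 3 + 5 + 5 + 4 = 28
Mean = 28 / 7 = 4.0

4.0


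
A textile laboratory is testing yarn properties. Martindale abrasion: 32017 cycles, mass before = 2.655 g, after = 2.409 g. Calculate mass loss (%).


Formula: Mass loss% = ((m_before - m_after) / m_before) * 100
Step 1: Mass loss = 2.655 - 2.409 = 0.246 g
Step 2: Ratio = 0.246 / 2.655 = 0.0926554
Step 3: Mass loss% = 0.0926554 * 100 = 9.26554% ≈ 9.27%

9.27%


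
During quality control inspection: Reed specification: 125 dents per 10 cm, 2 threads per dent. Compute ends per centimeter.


Formula: EPC = (dents per 10 cm * ends per dent) / 10
Step 1: Total ends per 10 cm = 125 * 2 = 250
Step 2: EPC = 250 / 10 = 25.0 ends/cm

25.0 ends/cm


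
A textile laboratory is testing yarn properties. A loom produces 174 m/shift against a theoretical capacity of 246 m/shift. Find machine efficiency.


Formula: Efficiency% = (Actual output / Theoretical output) * 100
Efficiency% = (174 / 246) * 100
Efficiency% = 0.707317 * 100 = 70.7317% ≈ 70.7%

70.7%


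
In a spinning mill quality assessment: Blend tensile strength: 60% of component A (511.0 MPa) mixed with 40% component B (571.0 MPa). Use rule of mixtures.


Formula: Blend property = (fraction_A * property_A) + (fraction_B * property_B)
Step 1: Contribution A = 60/100 * 511.0 MPa = 306.6 MPa
Step 2: Contribution B = 40/100 * 571.0 MPa = 228.4 MPa
Step 3: Blend tensile strength = 306.6 + 228.4 = 535.0 MPa

535.0 MPa


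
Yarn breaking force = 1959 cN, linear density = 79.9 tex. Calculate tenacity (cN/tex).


Formula: Tenacity = Breaking force / Linear density
Tenacity = 1959 cN / 79.9 tex
Tenacity = 24.52 cN/tex

24.52 cN/tex


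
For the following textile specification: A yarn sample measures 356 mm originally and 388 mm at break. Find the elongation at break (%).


Formula: Elongation (%) = ((L_break - L0) / L0) * 100
Step 1: Extension = 388 - 356 = 32 mm
Step 2: Elongation = (32 / 356) * 100
Step 3: Elongation = 0.089888 * 100 = 8.9888% ≈ 9.0%

9.0%


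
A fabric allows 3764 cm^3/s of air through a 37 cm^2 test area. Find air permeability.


Formula: Air Permeability = Airflow / Test Area
AP = 3764 cm^3/s / 37 cm^2
AP = 101.7 cm^3/s/cm^2

101.7 cm^3/s/cm^2


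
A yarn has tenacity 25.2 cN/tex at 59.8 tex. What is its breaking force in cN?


Formula: Breaking force = Tenacity * Linear density
F = 25.2 cN/tex * 59.8 tex
F = 1506.96 cN

1506.96 cN


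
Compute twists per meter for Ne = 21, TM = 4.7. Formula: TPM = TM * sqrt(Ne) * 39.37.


Formula: TPM = TM * sqrt(Ne) * 39.37
Step 1: sqrt(Ne) = sqrt(21) = 4.5826
Step 2: TM * sqrt(Ne) = 4.7 * 4.5826 = 21.5382
Step 3: TPM = 21.5382 * 39.37 = 848 twists/m

848 twists/m


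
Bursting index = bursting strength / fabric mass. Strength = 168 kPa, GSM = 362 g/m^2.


Formula: Bursting Index = Bursting Strength / Fabric GSM
BI = 168 kPa / 362 g/m^2
BI = 0.464 kPa/(g/m^2)

0.464 kPa/(g/m^2)


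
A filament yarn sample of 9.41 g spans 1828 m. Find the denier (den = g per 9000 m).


Formula: den = (mass_g / length_m) * 9000
Substituting: den = (9.41 / 1828) * 9000
Intermediate: 9.41 / 1828 = 0.0051477 g/m
den = 0.0051477 * 9000 = 46.3 denier

46.3 denier


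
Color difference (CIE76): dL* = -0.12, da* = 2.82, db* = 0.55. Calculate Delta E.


Formula: Delta E = sqrt(dL*^2 + da*^2 + db*^2)
Step 1: dL*^2 = (-0.12)^2 = 0.0144
Step 2: da*^2 = 2.82^2 = 7.9524
Step 3: db*^2 = 0.55^2 = 0.3025
Step 4: Sum = 0.0144 + 7.9524 + 0.3025 = 8.2693
Step 5: Delta E = sqrt(8.2693) = 2.88

2.88 Delta E


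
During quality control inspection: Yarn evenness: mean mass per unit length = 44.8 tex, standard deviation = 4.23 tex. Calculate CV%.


Formula: CV% = (standard deviation / mean) * 100
Step 1: Ratio = 4.23 / 44.8 = 0.09442
Step 2: CV% = 0.09442 * 100 = 9.442% ≈ 9.4%

9.4%


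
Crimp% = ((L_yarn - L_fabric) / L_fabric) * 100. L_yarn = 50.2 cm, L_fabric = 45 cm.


Formula: Crimp% = ((L_yarn - L_fabric) / L_fabric) * 100
Step 1: Extension = 50.2 - 45 = 5.2 cm
Step 2: Crimp% = (5.2 / 45) * 100
Step 3: Crimp% = 0.115556 * 100 = 11.5556% ≈ 11.6%

11.6%


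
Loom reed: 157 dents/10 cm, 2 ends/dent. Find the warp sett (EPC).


Formula: EPC = (dents per 10 cm * ends per dent) / 10
Step 1: Total ends per 10 cm = 157 * 2 = 314
Step 2: EPC = 314 / 10 = 31.4 ends/cm

31.4 ends/cm


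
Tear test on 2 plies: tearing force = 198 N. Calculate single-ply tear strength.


Formula: Per-ply strength = Total force / Number of plies
Per-ply = 198 N / 2
Per-ply = 99 N

99 N


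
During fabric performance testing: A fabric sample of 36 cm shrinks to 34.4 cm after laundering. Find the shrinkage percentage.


Formula: Shrinkage% = ((L_before - L_after) / L_before) * 100
Step 1: Shrinkage = 36 - 34.4 = 1.6 cm
Step 2: Shrinkage% = (1.6 / 36) * 100
Step 3: Shrinkage% = 0.044444 * 100 = 4.4444% ≈ 4.4%

4.4%


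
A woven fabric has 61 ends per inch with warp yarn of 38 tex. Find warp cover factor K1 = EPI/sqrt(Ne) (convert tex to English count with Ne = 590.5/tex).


Formula: K1 = EPI / sqrt(Ne), with Ne = 590.5 / tex_warp
Step 1: Ne = 590.5 / 38 = 15.539
Step 2: sqrt(Ne) = sqrt(15.539) = 3.942
Step 3: K1 = 61 / 3.942 = 15.5

15.5


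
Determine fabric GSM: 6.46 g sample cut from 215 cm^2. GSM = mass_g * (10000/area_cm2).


Formula: GSM = mass_g / area_m2
Step 1: Convert area: 215 cm^2 = 215 / 10000 = 0.0215 m^2
Step 2: GSM = 6.46 g / 0.0215 m^2 = 300.5 g/m^2

300.5 g/m^2


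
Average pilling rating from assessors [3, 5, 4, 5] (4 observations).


Formula: Mean = sum / count
Sum = 3 + 5 + 4 + 5 = 17
Mean = 17 / 4 = 4.3

4.3


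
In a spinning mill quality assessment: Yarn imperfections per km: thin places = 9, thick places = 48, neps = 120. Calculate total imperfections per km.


Formula: Total = thin places + thick places + neps
Total = 9 + 48 + 120
Total = 177 imperfections/km

177 imperfections/km


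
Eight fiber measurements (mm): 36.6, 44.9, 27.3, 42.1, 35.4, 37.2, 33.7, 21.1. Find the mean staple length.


Formula: Mean = sum of lengths / count
Sum = 36.6 + 44.9 + 27.3 + 42.1 + 35.4 + 37.2 + 33.7 + 21.1
Sum = 278.3 mm
Mean = 278.3 / 8 = 34.79 mm

34.79 mm


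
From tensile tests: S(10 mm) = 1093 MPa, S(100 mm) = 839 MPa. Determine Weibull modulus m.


Formula: m = ln(L1/L2) / ln(S2/S1)
Step 1: ln(L1/L2) = ln(10/100) = -2.30259
Step 2: S2/S1 = 839/1093 = 0.76761
Step 3: ln(S2/S1) = ln(0.76761) = -0.26447
Step 4: m = -2.30259 / -0.26447 = 8.71

8.71 (Weibull m)


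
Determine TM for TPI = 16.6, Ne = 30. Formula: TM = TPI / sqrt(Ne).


Formula: TM = TPI / sqrt(Ne)
Step 1: sqrt(Ne) = sqrt(30) = 5.4772
Step 2: TM = 16.6 / 5.4772 = 3.03

3.03 TM


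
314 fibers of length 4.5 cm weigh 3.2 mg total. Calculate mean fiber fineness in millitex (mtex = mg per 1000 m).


Formula: fineness (mtex) = mass (mg) / total length (km) = (mass_mg / total_length_m) * 1000
Step 1: Convert fiber length: 4.5 cm = 0.045 m
Step 2: Total fiber length = 314 * 0.045 = 14.13 m
Step 3: Linear density = 3.2 mg / 14.13 m = 0.2265 mg/m
Step 4: fineness = 0.2265 * 1000 = 226.5 mtex

226.5 mtex


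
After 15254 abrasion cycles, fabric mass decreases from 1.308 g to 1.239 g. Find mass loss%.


Formula: Mass loss% = ((m_before - m_after) / m_before) * 100
Step 1: Mass loss = 1.308 - 1.239 = 0.069 g
Step 2: Ratio = 0.069 / 1.308 = 0.0527523
Step 3: Mass loss% = 0.0527523 * 100 = 5.27523% ≈ 5.28%

5.28%


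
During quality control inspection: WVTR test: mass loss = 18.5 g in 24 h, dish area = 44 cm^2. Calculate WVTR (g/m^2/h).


Formula: WVTR = mass_loss / (area * time)
Step 1: Convert area: 44 cm^2 = 0.0044 m^2
Step 2: WVTR = 18.5 g / (0.0044 m^2 * 24 h)
Step 3: WVTR = 18.5 / 0.1056 = 175.2 g/m^2/h

175.2 g/m^2/h


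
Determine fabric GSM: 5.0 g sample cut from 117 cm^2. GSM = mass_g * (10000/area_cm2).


Formula: GSM = mass_g / area_m2
Step 1: Convert area: 117 cm^2 = 117 / 10000 = 0.0117 m^2
Step 2: GSM = 5.0 g / 0.0117 m^2 = 427.4 g/m^2

427.4 g/m^2


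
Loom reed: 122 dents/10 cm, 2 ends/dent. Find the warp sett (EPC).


Formula: EPC = (dents per 10 cm * ends per dent) / 10
Step 1: Total ends per 10 cm = 122 * 2 = 244
Step 2: EPC = 244 / 10 = 24.4 ends/cm

24.4 ends/cm


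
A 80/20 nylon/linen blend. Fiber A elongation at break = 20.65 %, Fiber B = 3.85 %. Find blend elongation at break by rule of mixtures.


Formula: Blend property = (fraction_A * property_A) + (fraction_B * property_B)
Step 1: Contribution A = 80/100 * 20.65 % = 16.52 %
Step 2: Contribution B = 20/100 * 3.85 % = 0.77 %
Step 3: Blend elongation at break = 16.52 + 0.77 = 17.29 %

17.29 %


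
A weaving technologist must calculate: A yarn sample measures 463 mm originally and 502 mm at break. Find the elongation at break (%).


Formula: Elongation (%) = ((L_break - L0) / L0) * 100
Step 1: Extension = 502 - 463 = 39 mm
Step 2: Elongation = (39 / 463) * 100
Step 3: Elongation = 0.084233 * 100 = 8.4233% ≈ 8.4%

8.4%


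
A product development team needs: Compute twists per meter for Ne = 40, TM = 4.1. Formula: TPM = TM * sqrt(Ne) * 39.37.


Formula: TPM = TM * sqrt(Ne) * 39.37
Step 1: sqrt(Ne) = sqrt(40) = 6.3246
Step 2: TM * sqrt(Ne) = 4.1 * 6.3246 = 25.9309
Step 3: TPM = 25.9309 * 39.37 = 1021 twists/m

1021 twists/m


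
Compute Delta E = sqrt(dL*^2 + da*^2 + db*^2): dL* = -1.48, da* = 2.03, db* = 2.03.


Formula: Delta E = sqrt(dL*^2 + da*^2 + db*^2)
Step 1: dL*^2 = (-1.48)^2 = 2.1904
Step 2: da*^2 = 2.03^2 = 4.1209
Step 3: db*^2 = 2.03^2 = 4.1209
Step 4: Sum = 2.1904 + 4.1209 + 4.1209 = 10.4322
Step 5: Delta E = sqrt(10.4322) = 3.23

3.23 Delta E


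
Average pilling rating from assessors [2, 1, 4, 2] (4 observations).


Formula: Mean = sum / count
Sum = 2 + 1 + 4 + 2 = 9
Mean = 9 / 4 = 2.3

2.3


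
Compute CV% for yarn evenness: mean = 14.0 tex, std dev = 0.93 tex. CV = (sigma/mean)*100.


Formula: CV% = (standard deviation / mean) * 100
Step 1: Ratio = 0.93 / 14.0 = 0.066429
Step 2: CV% = 0.066429 * 100 = 6.6429% ≈ 6.6%

6.6%


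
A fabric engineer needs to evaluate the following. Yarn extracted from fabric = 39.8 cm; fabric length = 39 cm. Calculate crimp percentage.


Formula: Crimp% = ((L_yarn - L_fabric) / L_fabric) * 100
Step 1: Extension = 39.8 - 39 = 0.8 cm
Step 2: Crimp% = (0.8 / 39) * 100
Step 3: Crimp% = 0.020513 * 100 = 2.0513% ≈ 2.1%

2.1%


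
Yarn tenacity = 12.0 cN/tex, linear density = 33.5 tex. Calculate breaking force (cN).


Formula: Breaking force = Tenacity * Linear density
F = 12.0 cN/tex * 33.5 tex
F = 402.00 cN

402.00 cN


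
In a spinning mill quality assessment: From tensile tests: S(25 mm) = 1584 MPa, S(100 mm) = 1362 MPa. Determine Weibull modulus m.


Formula: m = ln(L1/L2) / ln(S2/S1)
Step 1: ln(L1/L2) = ln(25/100) = -1.38629
Step 2: S2/S1 = 1362/1584 = 0.85985
Step 3: ln(S2/S1) = ln(0.85985) = -0.15100
Step 4: m = -1.38629 / -0.15100 = 9.18

9.18 (Weibull m)


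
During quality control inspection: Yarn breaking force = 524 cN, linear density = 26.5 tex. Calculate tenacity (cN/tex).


Formula: Tenacity = Breaking force / Linear density
Tenacity = 524 cN / 26.5 tex
Tenacity = 19.77 cN/tex

19.77 cN/tex


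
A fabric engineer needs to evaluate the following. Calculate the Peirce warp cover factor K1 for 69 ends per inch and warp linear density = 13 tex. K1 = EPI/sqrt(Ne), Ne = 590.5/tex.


Formula: K1 = EPI / sqrt(Ne), with Ne = 590.5 / tex_warp
Step 1: Ne = 590.5 / 13 = 45.423
Step 2: sqrt(Ne) = sqrt(45.423) = 6.7397
Step 3: K1 = 69 / 6.7397 = 10.2

10.2


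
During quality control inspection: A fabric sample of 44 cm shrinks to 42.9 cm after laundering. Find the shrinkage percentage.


Formula: Shrinkage% = ((L_before - L_after) / L_before) * 100
Step 1: Shrinkage = 44 - 42.9 = 1.1 cm
Step 2: Shrinkage% = (1.1 / 44) * 100
Step 3: Shrinkage% = 0.025 * 100 = 2.5%

2.5%


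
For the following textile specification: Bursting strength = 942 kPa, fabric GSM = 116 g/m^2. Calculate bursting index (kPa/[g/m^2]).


Formula: Bursting Index = Bursting Strength / Fabric GSM
BI = 942 kPa / 116 g/m^2
BI = 8.121 kPa/(g/m^2)

8.121 kPa/(g/m^2)


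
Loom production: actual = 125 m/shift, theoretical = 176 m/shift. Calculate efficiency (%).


Formula: Efficiency% = (Actual output / Theoretical output) * 100
Efficiency% = (125 / 176) * 100
Efficiency% = 0.710227 * 100 = 71.0227% ≈ 71.0%

71.0%


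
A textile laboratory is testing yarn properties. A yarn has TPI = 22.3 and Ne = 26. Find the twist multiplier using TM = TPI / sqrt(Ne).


Formula: TM = TPI / sqrt(Ne)
Step 1: sqrt(Ne) = sqrt(26) = 5.099
Step 2: TM = 22.3 / 5.099 = 4.37

4.37 TM


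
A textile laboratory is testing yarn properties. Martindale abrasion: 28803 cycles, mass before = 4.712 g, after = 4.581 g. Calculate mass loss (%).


Formula: Mass loss% = ((m_before - m_after) / m_before) * 100
Step 1: Mass loss = 4.712 - 4.581 = 0.131 g
Step 2: Ratio = 0.131 / 4.712 = 0.0278014
Step 3: Mass loss% = 0.0278014 * 100 = 2.78014% ≈ 2.78%

2.78%


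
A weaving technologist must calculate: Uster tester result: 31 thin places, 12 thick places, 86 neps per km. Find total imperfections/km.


Formula: Total = thin places + thick places + neps
Total = 31 + 12 + 86
Total = 129 imperfections/km

129 imperfections/km


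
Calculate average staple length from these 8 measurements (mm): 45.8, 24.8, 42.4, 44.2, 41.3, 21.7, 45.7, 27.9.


Formula: Mean = sum of lengths / count
Sum = 45.8 + 24.8 + 42.4 + 44.2 + 41.3 + 21.7 + 45.7 + 27.9
Sum = 293.8 mm
Mean = 293.8 / 8 = 36.73 mm

36.73 mm


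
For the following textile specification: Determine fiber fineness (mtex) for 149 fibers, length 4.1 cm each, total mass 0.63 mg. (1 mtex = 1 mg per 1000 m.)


Formula: fineness (mtex) = mass (mg) / total length (km) = (mass_mg / total_length_m) * 1000
Step 1: Convert fiber length: 4.1 cm = 0.041 m
Step 2: Total fiber length = 149 * 0.041 = 6.109 m
Step 3: Linear density = 0.63 mg / 6.109 m = 0.1031 mg/m
Step 4: fineness = 0.1031 * 1000 = 103.1 mtex

103.1 mtex


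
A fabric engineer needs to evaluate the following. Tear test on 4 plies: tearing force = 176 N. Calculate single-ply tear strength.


Formula: Per-ply strength = Total force / Number of plies
Per-ply = 176 N / 4
Per-ply = 44 N

44 N


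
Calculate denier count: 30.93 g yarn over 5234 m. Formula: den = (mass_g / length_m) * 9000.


Formula: den = (mass_g / length_m) * 9000
Substituting: den = (30.93 / 5234) * 9000
Intermediate: 30.93 / 5234 = 0.00590944 g/m
den = 0.00590944 * 9000 = 53.2 denier

53.2 denier


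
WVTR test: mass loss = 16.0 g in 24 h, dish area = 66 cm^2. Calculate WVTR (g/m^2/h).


Formula: WVTR = mass_loss / (area * time)
Step 1: Convert area: 66 cm^2 = 0.0066 m^2
Step 2: WVTR = 16.0 g / (0.0066 m^2 * 24 h)
Step 3: WVTR = 16.0 / 0.1584 = 101.0 g/m^2/h

101.0 g/m^2/h


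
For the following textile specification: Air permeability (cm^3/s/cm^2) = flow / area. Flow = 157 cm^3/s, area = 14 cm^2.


Formula: Air Permeability = Airflow / Test Area
AP = 157 cm^3/s / 14 cm^2
AP = 11.2 cm^3/s/cm^2

11.2 cm^3/s/cm^2


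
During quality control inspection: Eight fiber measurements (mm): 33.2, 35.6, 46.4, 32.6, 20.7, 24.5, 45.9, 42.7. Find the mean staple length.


Formula: Mean = sum of lengths / count
Sum = 33.2 + 35.6 + 46.4 + 32.6 + 20.7 + 24.5 + 45.9 + 42.7
Sum = 281.6 mm
Mean = 281.6 / 8 = 35.20 mm

35.20 mm


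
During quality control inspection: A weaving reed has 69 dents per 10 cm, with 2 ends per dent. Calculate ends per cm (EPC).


Formula: EPC = (dents per 10 cm * ends per dent) / 10
Step 1: Total ends per 10 cm = 69 * 2 = 138
Step 2: EPC = 138 / 10 = 13.8 ends/cm

13.8 ends/cm


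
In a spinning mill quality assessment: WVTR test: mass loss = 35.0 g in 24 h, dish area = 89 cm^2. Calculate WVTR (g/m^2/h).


Formula: WVTR = mass_loss / (area * time)
Step 1: Convert area: 89 cm^2 = 0.0089 m^2
Step 2: WVTR = 35.0 g / (0.0089 m^2 * 24 h)
Step 3: WVTR = 35.0 / 0.2136 = 163.9 g/m^2/h

163.9 g/m^2/h


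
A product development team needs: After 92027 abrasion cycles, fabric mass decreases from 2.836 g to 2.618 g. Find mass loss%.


Formula: Mass loss% = ((m_before - m_after) / m_before) * 100
Step 1: Mass loss = 2.836 - 2.618 = 0.218 g
Step 2: Ratio = 0.218 / 2.836 = 0.0768688
Step 3: Mass loss% = 0.0768688 * 100 = 7.68688% ≈ 7.69%

7.69%


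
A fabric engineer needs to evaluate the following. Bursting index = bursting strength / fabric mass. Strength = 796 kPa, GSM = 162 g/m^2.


Formula: Bursting Index = Bursting Strength / Fabric GSM
BI = 796 kPa / 162 g/m^2
BI = 4.914 kPa/(g/m^2)

4.914 kPa/(g/m^2)


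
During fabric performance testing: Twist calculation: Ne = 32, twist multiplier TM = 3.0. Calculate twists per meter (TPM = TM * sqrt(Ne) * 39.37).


Formula: TPM = TM * sqrt(Ne) * 39.37
Step 1: sqrt(Ne) = sqrt(32) = 5.6569
Step 2: TM * sqrt(Ne) = 3.0 * 5.6569 = 16.9707
Step 3: TPM = 16.9707 * 39.37 = 668 twists/m

668 twists/m


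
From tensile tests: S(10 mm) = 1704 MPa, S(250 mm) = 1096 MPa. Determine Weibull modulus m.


Formula: m = ln(L1/L2) / ln(S2/S1)
Step 1: ln(L1/L2) = ln(10/250) = -3.21888
Step 2: S2/S1 = 1096/1704 = 0.64319
Step 3: ln(S2/S1) = ln(0.64319) = -0.44132
Step 4: m = -3.21888 / -0.44132 = 7.29

7.29 (Weibull m)


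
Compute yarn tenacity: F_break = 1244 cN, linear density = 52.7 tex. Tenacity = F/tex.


Formula: Tenacity = Breaking force / Linear density
Tenacity = 1244 cN / 52.7 tex
Tenacity = 23.61 cN/tex

23.61 cN/tex


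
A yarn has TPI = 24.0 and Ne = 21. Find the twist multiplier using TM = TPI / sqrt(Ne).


Formula: TM = TPI / sqrt(Ne)
Step 1: sqrt(Ne) = sqrt(21) = 4.5826
Step 2: TM = 24.0 / 4.5826 = 5.24

5.24 TM


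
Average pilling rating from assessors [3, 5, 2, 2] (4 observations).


Formula: Mean = sum / count
Sum = 3 + 5 + 2 + 2 = 12
Mean = 12 / 4 = 3.0

3.0


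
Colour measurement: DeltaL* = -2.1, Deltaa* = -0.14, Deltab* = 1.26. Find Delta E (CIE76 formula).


Formula: Delta E = sqrt(dL*^2 + da*^2 + db*^2)
Step 1: dL*^2 = (-2.1)^2 = 4.41
Step 2: da*^2 = (-0.14)^2 = 0.0196
Step 3: db*^2 = 1.26^2 = 1.5876
Step 4: Sum = 4.41 + 0.0196 + 1.5876 = 6.0172
Step 5: Delta E = sqrt(6.0172) = 2.45

2.45 Delta E


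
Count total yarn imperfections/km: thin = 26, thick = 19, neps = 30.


Formula: Total = thin places + thick places + neps
Total = 26 + 19 + 30
Total = 75 imperfections/km

75 imperfections/km


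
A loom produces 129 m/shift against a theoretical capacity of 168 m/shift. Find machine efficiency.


Formula: Efficiency% = (Actual output / Theoretical output) * 100
Efficiency% = (129 / 168) * 100
Efficiency% = 0.767857 * 100 = 76.7857% ≈ 76.8%

76.8%


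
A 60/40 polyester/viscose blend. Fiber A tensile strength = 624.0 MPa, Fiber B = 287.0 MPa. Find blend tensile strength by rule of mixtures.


Formula: Blend property = (fraction_A * property_A) + (fraction_B * property_B)
Step 1: Contribution A = 60/100 * 624.0 MPa = 374.4 MPa
Step 2: Contribution B = 40/100 * 287.0 MPa = 114.8 MPa
Step 3: Blend tensile strength = 374.4 + 114.8 = 489.2 MPa

489.2 MPa


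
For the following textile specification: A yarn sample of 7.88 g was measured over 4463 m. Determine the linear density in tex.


Formula: Tex = (mass_g / length_m) * 1000
Substituting: Tex = (7.88 / 4463) * 1000
Intermediate: 7.88 / 4463 = 0.00176563 g/m
Tex = 0.00176563 * 1000 = 1.77 tex

1.77 tex


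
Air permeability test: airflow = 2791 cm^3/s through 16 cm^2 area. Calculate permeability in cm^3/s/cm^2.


Formula: Air Permeability = Airflow / Test Area
AP = 2791 cm^3/s / 16 cm^2
AP = 174.4 cm^3/s/cm^2

174.4 cm^3/s/cm^2


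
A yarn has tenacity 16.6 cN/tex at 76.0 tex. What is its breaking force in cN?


Formula: Breaking force = Tenacity * Linear density
F = 16.6 cN/tex * 76.0 tex
F = 1261.60 cN

1261.60 cN


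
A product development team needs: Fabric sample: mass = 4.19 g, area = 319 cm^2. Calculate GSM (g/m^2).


Formula: GSM = mass_g / area_m2
Step 1: Convert area: 319 cm^2 = 319 / 10000 = 0.0319 m^2
Step 2: GSM = 4.19 g / 0.0319 m^2 = 131.3 g/m^2

131.3 g/m^2


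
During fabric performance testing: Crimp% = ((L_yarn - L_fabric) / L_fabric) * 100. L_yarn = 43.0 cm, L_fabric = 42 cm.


Formula: Crimp% = ((L_yarn - L_fabric) / L_fabric) * 100
Step 1: Extension = 43.0 - 42 = 1.0 cm
Step 2: Crimp% = (1.0 / 42) * 100
Step 3: Crimp% = 0.02381 * 100 = 2.381% ≈ 2.4%

2.4%


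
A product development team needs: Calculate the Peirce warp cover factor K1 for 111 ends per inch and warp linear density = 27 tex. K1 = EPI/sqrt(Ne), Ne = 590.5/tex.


Formula: K1 = EPI / sqrt(Ne), with Ne = 590.5 / tex_warp
Step 1: Ne = 590.5 / 27 = 21.87
Step 2: sqrt(Ne) = sqrt(21.87) = 4.6765
Step 3: K1 = 111 / 4.6765 = 23.7

23.7


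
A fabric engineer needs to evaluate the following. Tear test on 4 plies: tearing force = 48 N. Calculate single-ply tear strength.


Formula: Per-ply strength = Total force / Number of plies
Per-ply = 48 N / 4
Per-ply = 12 N

12 N


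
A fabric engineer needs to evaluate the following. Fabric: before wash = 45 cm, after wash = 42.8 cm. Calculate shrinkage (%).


Formula: Shrinkage% = ((L_before - L_after) / L_before) * 100
Step 1: Shrinkage = 45 - 42.8 = 2.2 cm
Step 2: Shrinkage% = (2.2 / 45) * 100
Step 3: Shrinkage% = 0.048889 * 100 = 4.8889% ≈ 4.9%

4.9%


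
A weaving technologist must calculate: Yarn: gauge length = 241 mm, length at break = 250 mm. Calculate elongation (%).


Formula: Elongation (%) = ((L_break - L0) / L0) * 100
Step 1: Extension = 250 - 241 = 9 mm
Step 2: Elongation = (9 / 241) * 100
Step 3: Elongation = 0.037344 * 100 = 3.7344% ≈ 3.7%

3.7%


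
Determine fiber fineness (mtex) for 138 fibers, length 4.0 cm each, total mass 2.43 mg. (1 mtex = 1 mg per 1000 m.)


Formula: fineness (mtex) = mass (mg) / total length (km) = (mass_mg / total_length_m) * 1000
Step 1: Convert fiber length: 4.0 cm = 0.04 m
Step 2: Total fiber length = 138 * 0.04 = 5.52 m
Step 3: Linear density = 2.43 mg / 5.52 m = 0.4402 mg/m
Step 4: fineness = 0.4402 * 1000 = 440.2 mtex

440.2 mtex


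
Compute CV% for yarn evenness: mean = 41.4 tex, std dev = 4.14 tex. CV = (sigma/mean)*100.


Formula: CV% = (standard deviation / mean) * 100
Step 1: Ratio = 4.14 / 41.4 = 0.1
Step 2: CV% = 0.1 * 100 = 10.0%

10.0%


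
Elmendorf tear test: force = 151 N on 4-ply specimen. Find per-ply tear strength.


Formula: Per-ply strength = Total force / Number of plies
Per-ply = 151 N / 4
Per-ply = 37.75 N

37.75 N


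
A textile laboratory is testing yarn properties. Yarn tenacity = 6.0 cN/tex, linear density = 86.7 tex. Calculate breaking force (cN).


Formula: Breaking force = Tenacity * Linear density
F = 6.0 cN/tex * 86.7 tex
F = 520.20 cN

520.20 cN


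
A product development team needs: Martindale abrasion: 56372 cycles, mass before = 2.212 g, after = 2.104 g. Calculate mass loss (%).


Formula: Mass loss% = ((m_before - m_after) / m_before) * 100
Step 1: Mass loss = 2.212 - 2.104 = 0.108 g
Step 2: Ratio = 0.108 / 2.212 = 0.0488246
Step 3: Mass loss% = 0.0488246 * 100 = 4.88246% ≈ 4.88%

4.88%


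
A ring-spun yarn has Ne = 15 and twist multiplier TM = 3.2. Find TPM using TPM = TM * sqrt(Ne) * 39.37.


Formula: TPM = TM * sqrt(Ne) * 39.37
Step 1: sqrt(Ne) = sqrt(15) = 3.873
Step 2: TM * sqrt(Ne) = 3.2 * 3.873 = 12.3936
Step 3: TPM = 12.3936 * 39.37 = 488 twists/m

488 twists/m


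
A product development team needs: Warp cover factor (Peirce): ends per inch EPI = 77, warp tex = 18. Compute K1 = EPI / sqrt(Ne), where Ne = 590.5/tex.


Formula: K1 = EPI / sqrt(Ne), with Ne = 590.5 / tex_warp
Step 1: Ne = 590.5 / 18 = 32.806
Step 2: sqrt(Ne) = sqrt(32.806) = 5.7277
Step 3: K1 = 77 / 5.7277 = 13.4

13.4


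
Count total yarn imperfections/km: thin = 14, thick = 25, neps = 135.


Formula: Total = thin places + thick places + neps
Total = 14 + 25 + 135
Total = 174 imperfections/km

174 imperfections/km


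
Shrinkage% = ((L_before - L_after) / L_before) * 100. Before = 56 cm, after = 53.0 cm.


Formula: Shrinkage% = ((L_before - L_after) / L_before) * 100
Step 1: Shrinkage = 56 - 53.0 = 3.0 cm
Step 2: Shrinkage% = (3.0 / 56) * 100
Step 3: Shrinkage% = 0.053571 * 100 = 5.3571% ≈ 5.4%

5.4%


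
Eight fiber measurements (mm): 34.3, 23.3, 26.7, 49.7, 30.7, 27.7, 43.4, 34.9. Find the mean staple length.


Formula: Mean = sum of lengths / count
Sum = 34.3 + 23.3 + 26.7 + 49.7 + 30.7 + 27.7 + 43.4 + 34.9
Sum = 270.7 mm
Mean = 270.7 / 8 = 33.84 mm

33.84 mm


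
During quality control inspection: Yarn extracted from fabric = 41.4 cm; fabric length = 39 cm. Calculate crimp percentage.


Formula: Crimp% = ((L_yarn - L_fabric) / L_fabric) * 100
Step 1: Extension = 41.4 - 39 = 2.4 cm
Step 2: Crimp% = (2.4 / 39) * 100
Step 3: Crimp% = 0.061538 * 100 = 6.1538% ≈ 6.2%

6.2%


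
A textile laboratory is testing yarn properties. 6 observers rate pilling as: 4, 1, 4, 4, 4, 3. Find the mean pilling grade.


Formula: Mean = sum / count
Sum = 4 + 1 + 4 + 4 + 4 + 3 = 20
Mean = 20 / 6 = 3.3

3.3


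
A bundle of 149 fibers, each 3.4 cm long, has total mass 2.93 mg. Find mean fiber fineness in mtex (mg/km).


Formula: fineness (mtex) = mass (mg) / total length (km) = (mass_mg / total_length_m) * 1000
Step 1: Convert fiber length: 3.4 cm = 0.034 m
Step 2: Total fiber length = 149 * 0.034 = 5.066 m
Step 3: Linear density = 2.93 mg / 5.066 m = 0.5784 mg/m
Step 4: fineness = 0.5784 * 1000 = 578.4 mtex

578.4 mtex


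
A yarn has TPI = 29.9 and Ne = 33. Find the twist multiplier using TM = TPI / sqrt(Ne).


Formula: TM = TPI / sqrt(Ne)
Step 1: sqrt(Ne) = sqrt(33) = 5.7446
Step 2: TM = 29.9 / 5.7446 = 5.20

5.20 TM


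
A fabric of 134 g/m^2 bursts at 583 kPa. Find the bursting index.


Formula: Bursting Index = Bursting Strength / Fabric GSM
BI = 583 kPa / 134 g/m^2
BI = 4.351 kPa/(g/m^2)

4.351 kPa/(g/m^2)


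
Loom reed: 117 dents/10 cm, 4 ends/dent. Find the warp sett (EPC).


Formula: EPC = (dents per 10 cm * ends per dent) / 10
Step 1: Total ends per 10 cm = 117 * 4 = 468
Step 2: EPC = 468 / 10 = 46.8 ends/cm

46.8 ends/cm


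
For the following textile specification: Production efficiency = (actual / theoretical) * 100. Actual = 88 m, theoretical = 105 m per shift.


Formula: Efficiency% = (Actual output / Theoretical output) * 100
Efficiency% = (88 / 105) * 100
Efficiency% = 0.838095 * 100 = 83.8095% ≈ 83.8%

83.8%


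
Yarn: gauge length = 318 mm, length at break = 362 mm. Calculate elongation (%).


Formula: Elongation (%) = ((L_break - L0) / L0) * 100
Step 1: Extension = 362 - 318 = 44 mm
Step 2: Elongation = (44 / 318) * 100
Step 3: Elongation = 0.138365 * 100 = 13.8365% ≈ 13.8%

13.8%


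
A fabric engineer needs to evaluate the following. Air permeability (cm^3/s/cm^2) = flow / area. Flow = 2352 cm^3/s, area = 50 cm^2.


Formula: Air Permeability = Airflow / Test Area
AP = 2352 cm^3/s / 50 cm^2
AP = 47.0 cm^3/s/cm^2

47.0 cm^3/s/cm^2


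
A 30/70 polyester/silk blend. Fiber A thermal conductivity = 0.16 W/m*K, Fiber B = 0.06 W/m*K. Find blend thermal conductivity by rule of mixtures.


Formula: Blend property = (fraction_A * property_A) + (fraction_B * property_B)
Step 1: Contribution A = 30/100 * 0.16 W/m*K = 0.048 W/m*K
Step 2: Contribution B = 70/100 * 0.06 W/m*K = 0.042 W/m*K
Step 3: Blend thermal conductivity = 0.048 + 0.042 = 0.09 W/m*K

0.09 W/m*K


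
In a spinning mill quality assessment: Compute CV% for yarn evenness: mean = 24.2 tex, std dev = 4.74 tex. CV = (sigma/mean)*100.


Formula: CV% = (standard deviation / mean) * 100
Step 1: Ratio = 4.74 / 24.2 = 0.195868
Step 2: CV% = 0.195868 * 100 = 19.5868% ≈ 19.6%

19.6%


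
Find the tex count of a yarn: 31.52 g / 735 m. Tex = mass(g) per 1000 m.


Formula: Tex = (mass_g / length_m) * 1000
Substituting: Tex = (31.52 / 735) * 1000
Intermediate: 31.52 / 735 = 0.04288435 g/m
Tex = 0.04288435 * 1000 = 42.88 tex

42.88 tex


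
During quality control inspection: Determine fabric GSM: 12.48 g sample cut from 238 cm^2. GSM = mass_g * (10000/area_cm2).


Formula: GSM = mass_g / area_m2
Step 1: Convert area: 238 cm^2 = 238 / 10000 = 0.0238 m^2
Step 2: GSM = 12.48 g / 0.0238 m^2 = 524.4 g/m^2

524.4 g/m^2


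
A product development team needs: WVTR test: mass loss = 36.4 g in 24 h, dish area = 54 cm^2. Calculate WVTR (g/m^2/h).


Formula: WVTR = mass_loss / (area * time)
Step 1: Convert area: 54 cm^2 = 0.0054 m^2
Step 2: WVTR = 36.4 g / (0.0054 m^2 * 24 h)
Step 3: WVTR = 36.4 / 0.1296 = 280.9 g/m^2/h

280.9 g/m^2/h


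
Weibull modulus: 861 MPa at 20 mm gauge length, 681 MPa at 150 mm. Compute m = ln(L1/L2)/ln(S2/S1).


Formula: m = ln(L1/L2) / ln(S2/S1)
Step 1: ln(L1/L2) = ln(20/150) = -2.01490
Step 2: S2/S1 = 681/861 = 0.79094
Step 3: ln(S2/S1) = ln(0.79094) = -0.23453
Step 4: m = -2.01490 / -0.23453 = 8.59

8.59 (Weibull m)


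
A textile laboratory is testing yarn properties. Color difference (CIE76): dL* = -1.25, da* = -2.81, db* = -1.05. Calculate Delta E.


Formula: Delta E = sqrt(dL*^2 + da*^2 + db*^2)
Step 1: dL*^2 = (-1.25)^2 = 1.5625
Step 2: da*^2 = (-2.81)^2 = 7.8961
Step 3: db*^2 = (-1.05)^2 = 1.1025
Step 4: Sum = 1.5625 + 7.8961 + 1.1025 = 10.5611
Step 5: Delta E = sqrt(10.5611) = 3.25

3.25 Delta E


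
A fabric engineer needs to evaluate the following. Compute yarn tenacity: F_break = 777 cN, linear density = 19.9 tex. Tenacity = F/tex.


Formula: Tenacity = Breaking force / Linear density
Tenacity = 777 cN / 19.9 tex
Tenacity = 39.05 cN/tex

39.05 cN/tex


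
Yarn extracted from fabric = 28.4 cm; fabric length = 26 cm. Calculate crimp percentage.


Formula: Crimp% = ((L_yarn - L_fabric) / L_fabric) * 100
Step 1: Extension = 28.4 - 26 = 2.4 cm
Step 2: Crimp% = (2.4 / 26) * 100
Step 3: Crimp% = 0.092308 * 100 = 9.2308% ≈ 9.2%

9.2%


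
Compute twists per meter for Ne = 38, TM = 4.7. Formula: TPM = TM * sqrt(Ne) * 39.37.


Formula: TPM = TM * sqrt(Ne) * 39.37
Step 1: sqrt(Ne) = sqrt(38) = 6.1644
Step 2: TM * sqrt(Ne) = 4.7 * 6.1644 = 28.9727
Step 3: TPM = 28.9727 * 39.37 = 1141 twists/m

1141 twists/m


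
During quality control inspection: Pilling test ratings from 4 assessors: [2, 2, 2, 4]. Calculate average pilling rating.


Formula: Mean = sum / count
Sum = 2 + 2 + 2 + 4 = 10
Mean = 10 / 4 = 2.5

2.5


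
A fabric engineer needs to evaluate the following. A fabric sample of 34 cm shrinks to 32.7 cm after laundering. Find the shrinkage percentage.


Formula: Shrinkage% = ((L_before - L_after) / L_before) * 100
Step 1: Shrinkage = 34 - 32.7 = 1.3 cm
Step 2: Shrinkage% = (1.3 / 34) * 100
Step 3: Shrinkage% = 0.038235 * 100 = 3.8235% ≈ 3.8%

3.8%


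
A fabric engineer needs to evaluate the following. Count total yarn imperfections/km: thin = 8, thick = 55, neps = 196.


Formula: Total = thin places + thick places + neps
Total = 8 + 55 + 196
Total = 259 imperfections/km

259 imperfections/km
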